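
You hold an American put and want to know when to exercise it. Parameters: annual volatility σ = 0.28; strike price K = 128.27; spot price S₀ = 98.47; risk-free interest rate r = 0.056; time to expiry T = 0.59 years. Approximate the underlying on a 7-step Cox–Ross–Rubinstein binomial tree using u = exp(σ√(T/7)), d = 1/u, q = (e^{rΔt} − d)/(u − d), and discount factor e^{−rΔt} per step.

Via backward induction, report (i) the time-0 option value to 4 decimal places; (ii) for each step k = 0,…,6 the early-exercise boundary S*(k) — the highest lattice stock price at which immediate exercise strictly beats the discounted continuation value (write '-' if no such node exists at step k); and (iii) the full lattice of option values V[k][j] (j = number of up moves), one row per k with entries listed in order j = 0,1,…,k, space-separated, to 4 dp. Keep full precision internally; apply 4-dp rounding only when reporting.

Δt=0.08429, u=1.08468, d=0.92193, q=0.50876, disc=e^(-rΔt)=0.99529
k=7 terminal: V=max(K-S,0) → 72.5285 62.6878 51.1099 37.4879 21.4611 2.6049 0.0000 0.0000
k=6: j=0 S=60.4620 intr=67.8080 cont=67.2040 V=67.8080[EX]; j=1 S=71.1360 intr=57.1340 cont=56.5300 V=57.1340[EX]; j=2 S=83.6945 intr=44.5755 cont=43.9715 V=44.5755[EX]; j=3 S=98.4700 intr=29.8000 cont=29.1960 V=29.8000[EX]; j=4 S=115.8540 intr=12.4160 cont=11.8119 V=12.4160[EX]; j=5 S=136.3071 intr=0.0000 cont=1.2736 V=1.2736[hold]; j=6 S=160.3709 intr=0.0000 cont=0.0000 V=0.0000[hold]  S*(6)=115.8540
k=5: j=0 S=65.5822 intr=62.6878 cont=62.0838 V=62.6878[EX]; j=1 S=77.1601 intr=51.1099 cont=50.5058 V=51.1099[EX]; j=2 S=90.7821 intr=37.4879 cont=36.8839 V=37.4879[EX]; j=3 S=106.8089 intr=21.4611 cont=20.8571 V=21.4611[EX]; j=4 S=125.6651 intr=2.6049 cont=6.7154 V=6.7154[hold]; j=5 S=147.8503 intr=0.0000 cont=0.6227 V=0.6227[hold]  S*(5)=106.8089
k=4: j=0 S=71.1360 intr=57.1340 cont=56.5300 V=57.1340[EX]; j=1 S=83.6945 intr=44.5755 cont=43.9715 V=44.5755[EX]; j=2 S=98.4700 intr=29.8000 cont=29.1960 V=29.8000[EX]; j=3 S=115.8540 intr=12.4160 cont=13.8934 V=13.8934[hold]; j=4 S=136.3071 intr=0.0000 cont=3.5987 V=3.5987[hold]  S*(4)=98.4700
k=3: j=0 S=77.1601 intr=51.1099 cont=50.5058 V=51.1099[EX]; j=1 S=90.7821 intr=37.4879 cont=36.8839 V=37.4879[EX]; j=2 S=106.8089 intr=21.4611 cont=21.6052 V=21.6052[hold]; j=3 S=125.6651 intr=2.6049 cont=8.6151 V=8.6151[hold]  S*(3)=90.7821
k=2: j=0 S=83.6945 intr=44.5755 cont=43.9715 V=44.5755[EX]; j=1 S=98.4700 intr=29.8000 cont=29.2690 V=29.8000[EX]; j=2 S=115.8540 intr=12.4160 cont=14.9258 V=14.9258[hold]  S*(2)=98.4700
k=1: j=0 S=90.7821 intr=37.4879 cont=36.8839 V=37.4879[EX]; j=1 S=106.8089 intr=21.4611 cont=22.1279 V=22.1279[hold]  S*(1)=90.7821
k=0: j=0 S=98.4700 intr=29.8000 cont=29.5337 V=29.8000[EX]  S*(0)=98.4700

price = 29.8000
boundary = 98.4700 90.7821 98.4700 90.7821 98.4700 106.8089 115.8540
tree:
29.8000
37.4879 22.1279
44.5755 29.8000 14.9258
51.1099 37.4879 21.6052 8.6151
57.1340 44.5755 29.8000 13.8934 3.5987
62.6878 51.1099 37.4879 21.4611 6.7154 0.6227
67.8080 57.1340 44.5755 29.8000 12.4160 1.2736 0.0000
72.5285 62.6878 51.1099 37.4879 21.4611 2.6049 0.0000 0.0000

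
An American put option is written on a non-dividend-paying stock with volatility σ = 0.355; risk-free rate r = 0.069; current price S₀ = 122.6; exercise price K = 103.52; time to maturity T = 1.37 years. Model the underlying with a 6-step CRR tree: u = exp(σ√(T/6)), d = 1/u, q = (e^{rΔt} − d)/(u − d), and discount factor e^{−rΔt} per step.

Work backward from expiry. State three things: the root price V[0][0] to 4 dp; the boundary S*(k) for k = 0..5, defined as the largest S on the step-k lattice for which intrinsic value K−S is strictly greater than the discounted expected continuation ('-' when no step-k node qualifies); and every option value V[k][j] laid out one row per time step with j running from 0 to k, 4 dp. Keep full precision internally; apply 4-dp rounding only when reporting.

params: Δt=0.22833 u=1.18487 d=0.84397 q=0.50428 e^(-rΔt)=0.98437
t_6 payoffs: 59.2139 41.3178 16.1931 0.0000 0.0000 0.0000 0.0000
t_5: node(5,0) S=52.4970 payoff=51.0230 vs cont=49.4048 → 51.0230 [stop]  node(5,1) S=73.7016 payoff=29.8184 vs cont=28.2002 → 29.8184 [stop]  node(5,2) S=103.4712 payoff=0.0488 vs cont=7.9018 → 7.9018 [wait]  node(5,3) S=145.2652 payoff=0.0000 vs cont=0.0000 → 0.0000 [wait]  node(5,4) S=203.9407 payoff=0.0000 vs cont=0.0000 → 0.0000 [wait]  node(5,5) S=286.3163 payoff=0.0000 vs cont=0.0000 → 0.0000 [wait]  ⇒ S*(5)=73.7016
t_4: node(4,0) S=62.2022 payoff=41.3178 vs cont=39.6996 → 41.3178 [stop]  node(4,1) S=87.3269 payoff=16.1931 vs cont=18.4731 → 18.4731 [wait]  node(4,2) S=122.6000 payoff=0.0000 vs cont=3.8559 → 3.8559 [wait]  node(4,3) S=172.1206 payoff=0.0000 vs cont=0.0000 → 0.0000 [wait]  node(4,4) S=241.6434 payoff=0.0000 vs cont=0.0000 → 0.0000 [wait]  ⇒ S*(4)=62.2022
t_3: node(3,0) S=73.7016 payoff=29.8184 vs cont=29.3320 → 29.8184 [stop]  node(3,1) S=103.4712 payoff=0.0488 vs cont=10.9284 → 10.9284 [wait]  node(3,2) S=145.2652 payoff=0.0000 vs cont=1.8816 → 1.8816 [wait]  node(3,3) S=203.9407 payoff=0.0000 vs cont=0.0000 → 0.0000 [wait]  ⇒ S*(3)=73.7016
t_2: node(2,0) S=87.3269 payoff=16.1931 vs cont=19.9754 → 19.9754 [wait]  node(2,1) S=122.6000 payoff=0.0000 vs cont=6.2668 → 6.2668 [wait]  node(2,2) S=172.1206 payoff=0.0000 vs cont=0.9182 → 0.9182 [wait]  ⇒ S*(2)=-
t_1: node(1,0) S=103.4712 payoff=0.0488 vs cont=12.8583 → 12.8583 [wait]  node(1,1) S=145.2652 payoff=0.0000 vs cont=3.5138 → 3.5138 [wait]  ⇒ S*(1)=-
t_0: node(0,0) S=122.6000 payoff=0.0000 vs cont=8.0188 → 8.0188 [wait]  ⇒ S*(0)=-

price = 8.0188
boundary = - - - 73.7016 62.2022 73.7016
tree:
8.0188
12.8583 3.5138
19.9754 6.2668 0.9182
29.8184 10.9284 1.8816 0.0000
41.3178 18.4731 3.8559 0.0000 0.0000
51.0230 29.8184 7.9018 0.0000 0.0000 0.0000
59.2139 41.3178 16.1931 0.0000 0.0000 0.0000 0.0000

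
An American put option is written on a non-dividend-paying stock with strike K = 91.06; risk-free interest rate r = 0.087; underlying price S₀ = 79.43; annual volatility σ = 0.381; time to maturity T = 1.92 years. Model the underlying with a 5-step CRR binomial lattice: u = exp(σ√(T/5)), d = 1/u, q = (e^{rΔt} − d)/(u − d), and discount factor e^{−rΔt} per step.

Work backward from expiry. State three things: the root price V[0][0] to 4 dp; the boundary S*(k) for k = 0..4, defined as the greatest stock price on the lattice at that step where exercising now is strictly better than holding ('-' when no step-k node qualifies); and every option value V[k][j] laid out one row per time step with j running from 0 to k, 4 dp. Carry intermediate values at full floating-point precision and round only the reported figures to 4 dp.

price = 17.9389
boundary = - 62.7262 49.5351 62.7262 49.5351
tree:
17.9389
28.3338 9.2412
41.5249 16.4798 2.9691
51.9419 28.3338 6.2977 0.0000
60.1683 41.5249 13.3581 0.0000 0.0000
66.6647 51.9419 28.3338 0.0000 0.0000 0.0000

params: Δt=0.38400 u=1.26630 d=0.78970 q=0.51253 e^(-rΔt)=0.96714
t_5 payoffs: 66.6647 51.9419 28.3338 0.0000 0.0000 0.0000
t_4: node(4,0) S=30.8917 payoff=60.1683 vs cont=57.1764 → 60.1683 [stop]  node(4,1) S=49.5351 payoff=41.5249 vs cont=38.5330 → 41.5249 [stop]  node(4,2) S=79.4300 payoff=11.6300 vs cont=13.3581 → 13.3581 [wait]  node(4,3) S=127.3667 payoff=0.0000 vs cont=0.0000 → 0.0000 [wait]  node(4,4) S=204.2336 payoff=0.0000 vs cont=0.0000 → 0.0000 [wait]  ⇒ S*(4)=49.5351
t_3: node(3,0) S=39.1181 payoff=51.9419 vs cont=48.9500 → 51.9419 [stop]  node(3,1) S=62.7262 payoff=28.3338 vs cont=26.1985 → 28.3338 [stop]  node(3,2) S=100.5820 payoff=0.0000 vs cont=6.2977 → 6.2977 [wait]  node(3,3) S=161.2841 payoff=0.0000 vs cont=0.0000 → 0.0000 [wait]  ⇒ S*(3)=62.7262
t_2: node(2,0) S=49.5351 payoff=41.5249 vs cont=38.5330 → 41.5249 [stop]  node(2,1) S=79.4300 payoff=11.6300 vs cont=16.4798 → 16.4798 [wait]  node(2,2) S=127.3667 payoff=0.0000 vs cont=2.9691 → 2.9691 [wait]  ⇒ S*(2)=49.5351
t_1: node(1,0) S=62.7262 payoff=28.3338 vs cont=27.7459 → 28.3338 [stop]  node(1,1) S=100.5820 payoff=0.0000 vs cont=9.2412 → 9.2412 [wait]  ⇒ S*(1)=62.7262
t_0: node(0,0) S=79.4300 payoff=11.6300 vs cont=17.9389 → 17.9389 [wait]  ⇒ S*(0)=-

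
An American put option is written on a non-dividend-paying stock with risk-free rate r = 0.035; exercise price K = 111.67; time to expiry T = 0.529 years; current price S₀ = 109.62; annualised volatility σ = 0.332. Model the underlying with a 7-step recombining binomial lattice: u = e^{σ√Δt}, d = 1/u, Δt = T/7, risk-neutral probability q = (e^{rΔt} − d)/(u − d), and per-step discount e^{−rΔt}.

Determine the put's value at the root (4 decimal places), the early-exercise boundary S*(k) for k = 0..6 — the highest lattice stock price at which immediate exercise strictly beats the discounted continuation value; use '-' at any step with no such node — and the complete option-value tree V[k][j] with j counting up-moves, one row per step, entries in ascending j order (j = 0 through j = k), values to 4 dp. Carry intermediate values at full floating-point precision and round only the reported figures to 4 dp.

price = 11.0658
boundary = - - - 83.3640 76.0925 83.3640 91.3305
tree:
11.0658
15.6850 6.3500
21.4881 9.7703 2.8482
28.3060 14.5554 4.8761 0.7671
35.5775 20.8226 8.1547 1.5130 0.0000
42.2148 28.3060 13.1983 2.9844 0.0000 0.0000
48.2732 35.5775 20.3395 5.8868 0.0000 0.0000 0.0000
53.8031 42.2148 28.3060 11.6118 0.0000 0.0000 0.0000 0.0000

Δt=0.07557  u=1.09556  d=0.91277  q=0.49169  discount=0.99736
step 7 (expiry): payoffs max(K−S,0) = 53.8031 42.2148 28.3060 11.6118 0.0000 0.0000 0.0000 0.0000
step 6: (k=6,j=0): S=63.3968, (K−S)⁺=48.2732, hold=47.9782 ⇒ V=48.2732 exercise | (k=6,j=1): S=76.0925, (K−S)⁺=35.5775, hold=35.2826 ⇒ V=35.5775 exercise | (k=6,j=2): S=91.3305, (K−S)⁺=20.3395, hold=20.0445 ⇒ V=20.3395 exercise | (k=6,j=3): S=109.6200, (K−S)⁺=2.0500, hold=5.8868 ⇒ V=5.8868 continue | (k=6,j=4): S=131.5721, (K−S)⁺=0.0000, hold=0.0000 ⇒ V=0.0000 continue | (k=6,j=5): S=157.9203, (K−S)⁺=0.0000, hold=0.0000 ⇒ V=0.0000 continue | (k=6,j=6): S=189.5449, (K−S)⁺=0.0000, hold=0.0000 ⇒ V=0.0000 continue  boundary S*=91.3305
step 5: (k=5,j=0): S=69.4552, (K−S)⁺=42.2148, hold=41.9198 ⇒ V=42.2148 exercise | (k=5,j=1): S=83.3640, (K−S)⁺=28.3060, hold=28.0110 ⇒ V=28.3060 exercise | (k=5,j=2): S=100.0582, (K−S)⁺=11.6118, hold=13.1983 ⇒ V=13.1983 continue | (k=5,j=3): S=120.0955, (K−S)⁺=0.0000, hold=2.9844 ⇒ V=2.9844 continue | (k=5,j=4): S=144.1454, (K−S)⁺=0.0000, hold=0.0000 ⇒ V=0.0000 continue | (k=5,j=5): S=173.0115, (K−S)⁺=0.0000, hold=0.0000 ⇒ V=0.0000 continue  boundary S*=83.3640
step 4: (k=4,j=0): S=76.0925, (K−S)⁺=35.5775, hold=35.2826 ⇒ V=35.5775 exercise | (k=4,j=1): S=91.3305, (K−S)⁺=20.3395, hold=20.8226 ⇒ V=20.8226 continue | (k=4,j=2): S=109.6200, (K−S)⁺=2.0500, hold=8.1547 ⇒ V=8.1547 continue | (k=4,j=3): S=131.5721, (K−S)⁺=0.0000, hold=1.5130 ⇒ V=1.5130 continue | (k=4,j=4): S=157.9203, (K−S)⁺=0.0000, hold=0.0000 ⇒ V=0.0000 continue  boundary S*=76.0925
step 3: (k=3,j=0): S=83.3640, (K−S)⁺=28.3060, hold=28.2479 ⇒ V=28.3060 exercise | (k=3,j=1): S=100.0582, (K−S)⁺=11.6118, hold=14.5554 ⇒ V=14.5554 continue | (k=3,j=2): S=120.0955, (K−S)⁺=0.0000, hold=4.8761 ⇒ V=4.8761 continue | (k=3,j=3): S=144.1454, (K−S)⁺=0.0000, hold=0.7671 ⇒ V=0.7671 continue  boundary S*=83.3640
step 2: (k=2,j=0): S=91.3305, (K−S)⁺=20.3395, hold=21.4881 ⇒ V=21.4881 continue | (k=2,j=1): S=109.6200, (K−S)⁺=2.0500, hold=9.7703 ⇒ V=9.7703 continue | (k=2,j=2): S=131.5721, (K−S)⁺=0.0000, hold=2.8482 ⇒ V=2.8482 continue  boundary S*=-
step 1: (k=1,j=0): S=100.0582, (K−S)⁺=11.6118, hold=15.6850 ⇒ V=15.6850 continue | (k=1,j=1): S=120.0955, (K−S)⁺=0.0000, hold=6.3500 ⇒ V=6.3500 continue  boundary S*=-
step 0: (k=0,j=0): S=109.6200, (K−S)⁺=2.0500, hold=11.0658 ⇒ V=11.0658 continue  boundary S*=-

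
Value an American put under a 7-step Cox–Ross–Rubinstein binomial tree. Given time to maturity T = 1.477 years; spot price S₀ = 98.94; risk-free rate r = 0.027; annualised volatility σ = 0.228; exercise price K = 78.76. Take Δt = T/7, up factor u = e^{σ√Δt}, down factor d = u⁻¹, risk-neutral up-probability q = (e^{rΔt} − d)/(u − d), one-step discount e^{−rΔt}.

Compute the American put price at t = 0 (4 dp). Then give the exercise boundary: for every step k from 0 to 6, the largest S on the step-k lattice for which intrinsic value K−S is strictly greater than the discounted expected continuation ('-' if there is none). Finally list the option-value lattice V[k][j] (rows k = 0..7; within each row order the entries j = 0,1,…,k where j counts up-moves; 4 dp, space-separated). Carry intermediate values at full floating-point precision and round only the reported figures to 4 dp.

Δt=0.21100  u=1.11041  d=0.90057  q=0.50107  discount=0.99432
step 7 (expiry): payoffs max(K−S,0) = 31.2284 20.1528 6.4964 0.0000 0.0000 0.0000 0.0000 0.0000
step 6: (k=6,j=0): S=52.7797, (K−S)⁺=25.9803, hold=25.5329 ⇒ V=25.9803 exercise | (k=6,j=1): S=65.0781, (K−S)⁺=13.6819, hold=13.2344 ⇒ V=13.6819 exercise | (k=6,j=2): S=80.2423, (K−S)⁺=0.0000, hold=3.2229 ⇒ V=3.2229 continue | (k=6,j=3): S=98.9400, (K−S)⁺=0.0000, hold=0.0000 ⇒ V=0.0000 continue | (k=6,j=4): S=121.9945, (K−S)⁺=0.0000, hold=0.0000 ⇒ V=0.0000 continue | (k=6,j=5): S=150.4211, (K−S)⁺=0.0000, hold=0.0000 ⇒ V=0.0000 continue | (k=6,j=6): S=185.4714, (K−S)⁺=0.0000, hold=0.0000 ⇒ V=0.0000 continue  boundary S*=65.0781
step 5: (k=5,j=0): S=58.6072, (K−S)⁺=20.1528, hold=19.7054 ⇒ V=20.1528 exercise | (k=5,j=1): S=72.2636, (K−S)⁺=6.4964, hold=8.3932 ⇒ V=8.3932 continue | (k=5,j=2): S=89.1021, (K−S)⁺=0.0000, hold=1.5989 ⇒ V=1.5989 continue | (k=5,j=3): S=109.8642, (K−S)⁺=0.0000, hold=0.0000 ⇒ V=0.0000 continue | (k=5,j=4): S=135.4642, (K−S)⁺=0.0000, hold=0.0000 ⇒ V=0.0000 continue | (k=5,j=5): S=167.0294, (K−S)⁺=0.0000, hold=0.0000 ⇒ V=0.0000 continue  boundary S*=58.6072
step 4: (k=4,j=0): S=65.0781, (K−S)⁺=13.6819, hold=14.1795 ⇒ V=14.1795 continue | (k=4,j=1): S=80.2423, (K−S)⁺=0.0000, hold=4.9605 ⇒ V=4.9605 continue | (k=4,j=2): S=98.9400, (K−S)⁺=0.0000, hold=0.7932 ⇒ V=0.7932 continue | (k=4,j=3): S=121.9945, (K−S)⁺=0.0000, hold=0.0000 ⇒ V=0.0000 continue | (k=4,j=4): S=150.4211, (K−S)⁺=0.0000, hold=0.0000 ⇒ V=0.0000 continue  boundary S*=-
step 3: (k=3,j=0): S=72.2636, (K−S)⁺=6.4964, hold=9.5058 ⇒ V=9.5058 continue | (k=3,j=1): S=89.1021, (K−S)⁺=0.0000, hold=2.8561 ⇒ V=2.8561 continue | (k=3,j=2): S=109.8642, (K−S)⁺=0.0000, hold=0.3935 ⇒ V=0.3935 continue | (k=3,j=3): S=135.4642, (K−S)⁺=0.0000, hold=0.0000 ⇒ V=0.0000 continue  boundary S*=-
step 2: (k=2,j=0): S=80.2423, (K−S)⁺=0.0000, hold=6.1388 ⇒ V=6.1388 continue | (k=2,j=1): S=98.9400, (K−S)⁺=0.0000, hold=1.6129 ⇒ V=1.6129 continue | (k=2,j=2): S=121.9945, (K−S)⁺=0.0000, hold=0.1952 ⇒ V=0.1952 continue  boundary S*=-
step 1: (k=1,j=0): S=89.1021, (K−S)⁺=0.0000, hold=3.8490 ⇒ V=3.8490 continue | (k=1,j=1): S=109.8642, (K−S)⁺=0.0000, hold=0.8974 ⇒ V=0.8974 continue  boundary S*=-
step 0: (k=0,j=0): S=98.9400, (K−S)⁺=0.0000, hold=2.3566 ⇒ V=2.3566 continue  boundary S*=-

price = 2.3566
boundary = - - - - - 58.6072 65.0781
tree:
2.3566
3.8490 0.8974
6.1388 1.6129 0.1952
9.5058 2.8561 0.3935 0.0000
14.1795 4.9605 0.7932 0.0000 0.0000
20.1528 8.3932 1.5989 0.0000 0.0000 0.0000
25.9803 13.6819 3.2229 0.0000 0.0000 0.0000 0.0000
31.2284 20.1528 6.4964 0.0000 0.0000 0.0000 0.0000 0.0000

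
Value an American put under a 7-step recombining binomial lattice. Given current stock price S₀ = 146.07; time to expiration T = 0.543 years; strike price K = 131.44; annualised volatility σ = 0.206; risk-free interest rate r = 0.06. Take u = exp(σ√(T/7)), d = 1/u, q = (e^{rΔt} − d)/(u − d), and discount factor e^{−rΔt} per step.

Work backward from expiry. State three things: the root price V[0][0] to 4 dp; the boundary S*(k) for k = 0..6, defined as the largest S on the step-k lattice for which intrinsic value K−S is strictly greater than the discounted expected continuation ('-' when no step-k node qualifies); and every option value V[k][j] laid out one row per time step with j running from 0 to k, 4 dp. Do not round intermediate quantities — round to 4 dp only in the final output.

price = 2.2638
boundary = - - - - 116.1158 109.6413 116.1158
tree:
2.2638
3.8303 0.8740
6.3077 1.6343 0.1973
10.0433 3.0012 0.4185 0.0000
15.3242 5.3791 0.8876 0.0000 0.0000
21.7987 9.3168 1.8824 0.0000 0.0000 0.0000
27.9123 15.3242 3.9924 0.0000 0.0000 0.0000 0.0000
33.6849 21.7987 8.4673 0.0000 0.0000 0.0000 0.0000 0.0000

params: Δt=0.07757 u=1.05905 d=0.94424 q=0.52629 e^(-rΔt)=0.99536
t_7 payoffs: 33.6849 21.7987 8.4673 0.0000 0.0000 0.0000 0.0000 0.0000
t_6: node(6,0) S=103.5277 payoff=27.9123 vs cont=27.3019 → 27.9123 [stop]  node(6,1) S=116.1158 payoff=15.3242 vs cont=14.7138 → 15.3242 [stop]  node(6,2) S=130.2346 payoff=1.2054 vs cont=3.9924 → 3.9924 [wait]  node(6,3) S=146.0700 payoff=0.0000 vs cont=0.0000 → 0.0000 [wait]  node(6,4) S=163.8309 payoff=0.0000 vs cont=0.0000 → 0.0000 [wait]  node(6,5) S=183.7514 payoff=0.0000 vs cont=0.0000 → 0.0000 [wait]  node(6,6) S=206.0940 payoff=0.0000 vs cont=0.0000 → 0.0000 [wait]  ⇒ S*(6)=116.1158
t_5: node(5,0) S=109.6413 payoff=21.7987 vs cont=21.1884 → 21.7987 [stop]  node(5,1) S=122.9727 payoff=8.4673 vs cont=9.3168 → 9.3168 [wait]  node(5,2) S=137.9252 payoff=0.0000 vs cont=1.8824 → 1.8824 [wait]  node(5,3) S=154.6958 payoff=0.0000 vs cont=0.0000 → 0.0000 [wait]  node(5,4) S=173.5055 payoff=0.0000 vs cont=0.0000 → 0.0000 [wait]  node(5,5) S=194.6023 payoff=0.0000 vs cont=0.0000 → 0.0000 [wait]  ⇒ S*(5)=109.6413
t_4: node(4,0) S=116.1158 payoff=15.3242 vs cont=15.1589 → 15.3242 [stop]  node(4,1) S=130.2346 payoff=1.2054 vs cont=5.3791 → 5.3791 [wait]  node(4,2) S=146.0700 payoff=0.0000 vs cont=0.8876 → 0.8876 [wait]  node(4,3) S=163.8309 payoff=0.0000 vs cont=0.0000 → 0.0000 [wait]  node(4,4) S=183.7514 payoff=0.0000 vs cont=0.0000 → 0.0000 [wait]  ⇒ S*(4)=116.1158
t_3: node(3,0) S=122.9727 payoff=8.4673 vs cont=10.0433 → 10.0433 [wait]  node(3,1) S=137.9252 payoff=0.0000 vs cont=3.0012 → 3.0012 [wait]  node(3,2) S=154.6958 payoff=0.0000 vs cont=0.4185 → 0.4185 [wait]  node(3,3) S=173.5055 payoff=0.0000 vs cont=0.0000 → 0.0000 [wait]  ⇒ S*(3)=-
t_2: node(2,0) S=130.2346 payoff=1.2054 vs cont=6.3077 → 6.3077 [wait]  node(2,1) S=146.0700 payoff=0.0000 vs cont=1.6343 → 1.6343 [wait]  node(2,2) S=163.8309 payoff=0.0000 vs cont=0.1973 → 0.1973 [wait]  ⇒ S*(2)=-
t_1: node(1,0) S=137.9252 payoff=0.0000 vs cont=3.8303 → 3.8303 [wait]  node(1,1) S=154.6958 payoff=0.0000 vs cont=0.8740 → 0.8740 [wait]  ⇒ S*(1)=-
t_0: node(0,0) S=146.0700 payoff=0.0000 vs cont=2.2638 → 2.2638 [wait]  ⇒ S*(0)=-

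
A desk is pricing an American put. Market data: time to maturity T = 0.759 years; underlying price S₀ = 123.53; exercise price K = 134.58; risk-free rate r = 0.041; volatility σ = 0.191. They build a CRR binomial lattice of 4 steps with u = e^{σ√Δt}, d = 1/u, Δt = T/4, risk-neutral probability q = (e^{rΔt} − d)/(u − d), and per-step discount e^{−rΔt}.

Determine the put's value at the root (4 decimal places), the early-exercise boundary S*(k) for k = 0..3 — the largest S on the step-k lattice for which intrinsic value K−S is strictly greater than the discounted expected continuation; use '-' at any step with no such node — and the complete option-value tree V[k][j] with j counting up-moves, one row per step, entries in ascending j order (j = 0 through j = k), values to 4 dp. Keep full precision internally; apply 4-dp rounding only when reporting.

Δt=0.18975  u=1.08676  d=0.92017  q=0.52609  discount=0.99225
step 4 (expiry): payoffs max(K−S,0) = 46.0197 29.9863 11.0500 0.0000 0.0000
step 3: (k=3,j=0): S=96.2437, (K−S)⁺=38.3363, hold=37.2934 ⇒ V=38.3363 exercise | (k=3,j=1): S=113.6682, (K−S)⁺=20.9118, hold=19.8688 ⇒ V=20.9118 exercise | (k=3,j=2): S=134.2474, (K−S)⁺=0.3326, hold=5.1961 ⇒ V=5.1961 continue | (k=3,j=3): S=158.5523, (K−S)⁺=0.0000, hold=0.0000 ⇒ V=0.0000 continue  boundary S*=113.6682
step 2: (k=2,j=0): S=104.5937, (K−S)⁺=29.9863, hold=28.9433 ⇒ V=29.9863 exercise | (k=2,j=1): S=123.5300, (K−S)⁺=11.0500, hold=12.5459 ⇒ V=12.5459 continue | (k=2,j=2): S=145.8946, (K−S)⁺=0.0000, hold=2.4434 ⇒ V=2.4434 continue  boundary S*=104.5937
step 1: (k=1,j=0): S=113.6682, (K−S)⁺=20.9118, hold=20.6497 ⇒ V=20.9118 exercise | (k=1,j=1): S=134.2474, (K−S)⁺=0.3326, hold=7.1750 ⇒ V=7.1750 continue  boundary S*=113.6682
step 0: (k=0,j=0): S=123.5300, (K−S)⁺=11.0500, hold=13.5789 ⇒ V=13.5789 continue  boundary S*=-

price = 13.5789
boundary = - 113.6682 104.5937 113.6682
tree:
13.5789
20.9118 7.1750
29.9863 12.5459 2.4434
38.3363 20.9118 5.1961 0.0000
46.0197 29.9863 11.0500 0.0000 0.0000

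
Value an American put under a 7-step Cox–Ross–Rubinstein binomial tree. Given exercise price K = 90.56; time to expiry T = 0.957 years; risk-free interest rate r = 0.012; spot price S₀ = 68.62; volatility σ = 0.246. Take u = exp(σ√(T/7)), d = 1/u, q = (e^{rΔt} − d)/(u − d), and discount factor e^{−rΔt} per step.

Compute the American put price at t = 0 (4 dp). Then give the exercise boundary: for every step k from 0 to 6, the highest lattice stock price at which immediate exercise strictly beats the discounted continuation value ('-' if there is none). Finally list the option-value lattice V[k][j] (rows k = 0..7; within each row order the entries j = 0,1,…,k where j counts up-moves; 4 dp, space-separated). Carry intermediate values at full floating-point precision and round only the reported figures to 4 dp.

params: Δt=0.13671 u=1.09522 d=0.91306 q=0.48629 e^(-rΔt)=0.99836
t_7 payoffs: 54.2579 47.0151 38.3273 27.9061 15.4058 0.4115 0.0000 0.0000
t_6: node(6,0) S=39.7589 payoff=50.8011 vs cont=50.6526 → 50.8011 [stop]  node(6,1) S=47.6914 payoff=42.8686 vs cont=42.7202 → 42.8686 [stop]  node(6,2) S=57.2065 payoff=33.3535 vs cont=33.2051 → 33.3535 [stop]  node(6,3) S=68.6200 payoff=21.9400 vs cont=21.7916 → 21.9400 [stop]  node(6,4) S=82.3107 payoff=8.2493 vs cont=8.1009 → 8.2493 [stop]  node(6,5) S=98.7328 payoff=0.0000 vs cont=0.2110 → 0.2110 [wait]  node(6,6) S=118.4314 payoff=0.0000 vs cont=0.0000 → 0.0000 [wait]  ⇒ S*(6)=82.3107
t_5: node(5,0) S=43.5449 payoff=47.0151 vs cont=46.8666 → 47.0151 [stop]  node(5,1) S=52.2327 payoff=38.3273 vs cont=38.1788 → 38.3273 [stop]  node(5,2) S=62.6539 payoff=27.9061 vs cont=27.7577 → 27.9061 [stop]  node(5,3) S=75.1542 payoff=15.4058 vs cont=15.2573 → 15.4058 [stop]  node(5,4) S=90.1485 payoff=0.4115 vs cont=4.3333 → 4.3333 [wait]  node(5,5) S=108.1344 payoff=0.0000 vs cont=0.1082 → 0.1082 [wait]  ⇒ S*(5)=75.1542
t_4: node(4,0) S=47.6914 payoff=42.8686 vs cont=42.7202 → 42.8686 [stop]  node(4,1) S=57.2065 payoff=33.3535 vs cont=33.2051 → 33.3535 [stop]  node(4,2) S=68.6200 payoff=21.9400 vs cont=21.7916 → 21.9400 [stop]  node(4,3) S=82.3107 payoff=8.2493 vs cont=10.0049 → 10.0049 [wait]  node(4,4) S=98.7328 payoff=0.0000 vs cont=2.2749 → 2.2749 [wait]  ⇒ S*(4)=68.6200
t_3: node(3,0) S=52.2327 payoff=38.3273 vs cont=38.1788 → 38.3273 [stop]  node(3,1) S=62.6539 payoff=27.9061 vs cont=27.7577 → 27.9061 [stop]  node(3,2) S=75.1542 payoff=15.4058 vs cont=16.1096 → 16.1096 [wait]  node(3,3) S=90.1485 payoff=0.4115 vs cont=6.2357 → 6.2357 [wait]  ⇒ S*(3)=62.6539
t_2: node(2,0) S=57.2065 payoff=33.3535 vs cont=33.2051 → 33.3535 [stop]  node(2,1) S=68.6200 payoff=21.9400 vs cont=22.1333 → 22.1333 [wait]  node(2,2) S=82.3107 payoff=8.2493 vs cont=11.2895 → 11.2895 [wait]  ⇒ S*(2)=57.2065
t_1: node(1,0) S=62.6539 payoff=27.9061 vs cont=27.8515 → 27.9061 [stop]  node(1,1) S=75.1542 payoff=15.4058 vs cont=16.8324 → 16.8324 [wait]  ⇒ S*(1)=62.6539
t_0: node(0,0) S=68.6200 payoff=21.9400 vs cont=22.4842 → 22.4842 [wait]  ⇒ S*(0)=-

price = 22.4842
boundary = - 62.6539 57.2065 62.6539 68.6200 75.1542 82.3107
tree:
22.4842
27.9061 16.8324
33.3535 22.1333 11.2895
38.3273 27.9061 16.1096 6.2357
42.8686 33.3535 21.9400 10.0049 2.2749
47.0151 38.3273 27.9061 15.4058 4.3333 0.1082
50.8011 42.8686 33.3535 21.9400 8.2493 0.2110 0.0000
54.2579 47.0151 38.3273 27.9061 15.4058 0.4115 0.0000 0.0000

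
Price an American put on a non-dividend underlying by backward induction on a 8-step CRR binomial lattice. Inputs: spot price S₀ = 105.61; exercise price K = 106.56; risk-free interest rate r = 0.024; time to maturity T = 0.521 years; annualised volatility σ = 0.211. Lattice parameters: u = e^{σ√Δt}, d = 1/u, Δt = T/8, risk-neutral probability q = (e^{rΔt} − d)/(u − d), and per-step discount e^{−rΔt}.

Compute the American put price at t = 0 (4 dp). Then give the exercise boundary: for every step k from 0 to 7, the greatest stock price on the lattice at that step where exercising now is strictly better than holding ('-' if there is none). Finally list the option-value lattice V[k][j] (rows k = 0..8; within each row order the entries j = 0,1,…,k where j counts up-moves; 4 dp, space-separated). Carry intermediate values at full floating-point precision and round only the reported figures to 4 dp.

Δt=0.06513, u=1.05532, d=0.94758, q=0.50106, disc=e^(-rΔt)=0.99844
k=8 terminal: V=max(K-S,0) → 37.9127 30.1071 21.4140 11.7324 0.9500 0.0000 0.0000 0.0000 0.0000
k=7: j=0 S=72.4451 intr=34.1149 cont=33.9485 V=34.1149[EX]; j=1 S=80.6825 intr=25.8775 cont=25.7111 V=25.8775[EX]; j=2 S=89.8565 intr=16.7035 cont=16.5371 V=16.7035[EX]; j=3 S=100.0737 intr=6.4863 cont=6.3199 V=6.4863[EX]; j=4 S=111.4526 intr=0.0000 cont=0.4733 V=0.4733[hold]; j=5 S=124.1254 intr=0.0000 cont=0.0000 V=0.0000[hold]; j=6 S=138.2391 intr=0.0000 cont=0.0000 V=0.0000[hold]; j=7 S=153.9576 intr=0.0000 cont=0.0000 V=0.0000[hold]  S*(7)=100.0737
k=6: j=0 S=76.4529 intr=30.1071 cont=29.9407 V=30.1071[EX]; j=1 S=85.1460 intr=21.4140 cont=21.2476 V=21.4140[EX]; j=2 S=94.8276 intr=11.7324 cont=11.5660 V=11.7324[EX]; j=3 S=105.6100 intr=0.9500 cont=3.4680 V=3.4680[hold]; j=4 S=117.6184 intr=0.0000 cont=0.2358 V=0.2358[hold]; j=5 S=130.9923 intr=0.0000 cont=0.0000 V=0.0000[hold]; j=6 S=145.8868 intr=0.0000 cont=0.0000 V=0.0000[hold]  S*(6)=94.8276
k=5: j=0 S=80.6825 intr=25.8775 cont=25.7111 V=25.8775[EX]; j=1 S=89.8565 intr=16.7035 cont=16.5371 V=16.7035[EX]; j=2 S=100.0737 intr=6.4863 cont=7.5796 V=7.5796[hold]; j=3 S=111.4526 intr=0.0000 cont=1.8456 V=1.8456[hold]; j=4 S=124.1254 intr=0.0000 cont=0.1174 V=0.1174[hold]; j=5 S=138.2391 intr=0.0000 cont=0.0000 V=0.0000[hold]  S*(5)=89.8565
k=4: j=0 S=85.1460 intr=21.4140 cont=21.2476 V=21.4140[EX]; j=1 S=94.8276 intr=11.7324 cont=12.1129 V=12.1129[hold]; j=2 S=105.6100 intr=0.9500 cont=4.6992 V=4.6992[hold]; j=3 S=117.6184 intr=0.0000 cont=0.9781 V=0.9781[hold]; j=4 S=130.9923 intr=0.0000 cont=0.0585 V=0.0585[hold]  S*(4)=85.1460
k=3: j=0 S=89.8565 intr=16.7035 cont=16.7274 V=16.7274[hold]; j=1 S=100.0737 intr=6.4863 cont=8.3851 V=8.3851[hold]; j=2 S=111.4526 intr=0.0000 cont=2.8303 V=2.8303[hold]; j=3 S=124.1254 intr=0.0000 cont=0.5165 V=0.5165[hold]  S*(3)=-
k=2: j=0 S=94.8276 intr=11.7324 cont=12.5278 V=12.5278[hold]; j=1 S=105.6100 intr=0.9500 cont=5.5930 V=5.5930[hold]; j=2 S=117.6184 intr=0.0000 cont=1.6683 V=1.6683[hold]  S*(2)=-
k=1: j=0 S=100.0737 intr=6.4863 cont=9.0389 V=9.0389[hold]; j=1 S=111.4526 intr=0.0000 cont=3.6209 V=3.6209[hold]  S*(1)=-
k=0: j=0 S=105.6100 intr=0.9500 cont=6.3143 V=6.3143[hold]  S*(0)=-

price = 6.3143
boundary = - - - - 85.1460 89.8565 94.8276 100.0737
tree:
6.3143
9.0389 3.6209
12.5278 5.5930 1.6683
16.7274 8.3851 2.8303 0.5165
21.4140 12.1129 4.6992 0.9781 0.0585
25.8775 16.7035 7.5796 1.8456 0.1174 0.0000
30.1071 21.4140 11.7324 3.4680 0.2358 0.0000 0.0000
34.1149 25.8775 16.7035 6.4863 0.4733 0.0000 0.0000 0.0000
37.9127 30.1071 21.4140 11.7324 0.9500 0.0000 0.0000 0.0000 0.0000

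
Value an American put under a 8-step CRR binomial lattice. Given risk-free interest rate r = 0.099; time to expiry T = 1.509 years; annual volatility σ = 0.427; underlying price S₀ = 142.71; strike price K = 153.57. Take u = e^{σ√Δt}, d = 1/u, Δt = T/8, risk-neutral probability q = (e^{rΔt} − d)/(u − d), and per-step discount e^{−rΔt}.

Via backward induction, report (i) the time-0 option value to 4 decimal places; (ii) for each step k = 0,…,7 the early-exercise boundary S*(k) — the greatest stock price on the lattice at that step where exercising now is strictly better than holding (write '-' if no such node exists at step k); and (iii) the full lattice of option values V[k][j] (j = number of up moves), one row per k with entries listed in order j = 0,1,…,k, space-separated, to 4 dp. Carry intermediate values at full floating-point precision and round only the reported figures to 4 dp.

price = 27.4535
boundary = - - 98.4860 81.8153 98.4860 81.8153 98.4860 118.5535
tree:
27.4535
39.4831 16.6552
55.0840 25.6240 8.4619
71.7547 38.2505 14.1706 3.1668
85.6036 55.0840 23.1338 5.8899 0.6085
97.1083 71.7547 36.5271 10.8336 1.2507 0.0000
106.6655 85.6036 55.0840 19.6518 2.5707 0.0000 0.0000
114.6050 97.1083 71.7547 35.0165 5.2837 0.0000 0.0000 0.0000
121.2006 106.6655 85.6036 55.0840 10.8600 0.0000 0.0000 0.0000 0.0000

Δt=0.18862, u=1.20376, d=0.83073, q=0.50430, disc=e^(-rΔt)=0.98150
k=8 terminal: V=max(K-S,0) → 121.2006 106.6655 85.6036 55.0840 10.8600 0.0000 0.0000 0.0000 0.0000
k=7: j=0 S=38.9650 intr=114.6050 cont=111.7639 V=114.6050[EX]; j=1 S=56.4617 intr=97.1083 cont=94.2671 V=97.1083[EX]; j=2 S=81.8153 intr=71.7547 cont=68.9136 V=71.7547[EX]; j=3 S=118.5535 intr=35.0165 cont=32.1754 V=35.0165[EX]; j=4 S=171.7886 intr=0.0000 cont=5.2837 V=5.2837[hold]; j=5 S=248.9284 intr=0.0000 cont=0.0000 V=0.0000[hold]; j=6 S=360.7070 intr=0.0000 cont=0.0000 V=0.0000[hold]; j=7 S=522.6785 intr=0.0000 cont=0.0000 V=0.0000[hold]  S*(7)=118.5535
k=6: j=0 S=46.9045 intr=106.6655 cont=103.8244 V=106.6655[EX]; j=1 S=67.9664 intr=85.6036 cont=82.7625 V=85.6036[EX]; j=2 S=98.4860 intr=55.0840 cont=52.2429 V=55.0840[EX]; j=3 S=142.7100 intr=10.8600 cont=19.6518 V=19.6518[hold]; j=4 S=206.7924 intr=0.0000 cont=2.5707 V=2.5707[hold]; j=5 S=299.6502 intr=0.0000 cont=0.0000 V=0.0000[hold]; j=6 S=434.2048 intr=0.0000 cont=0.0000 V=0.0000[hold]  S*(6)=98.4860
k=5: j=0 S=56.4617 intr=97.1083 cont=94.2671 V=97.1083[EX]; j=1 S=81.8153 intr=71.7547 cont=68.9136 V=71.7547[EX]; j=2 S=118.5535 intr=35.0165 cont=36.5271 V=36.5271[hold]; j=3 S=171.7886 intr=0.0000 cont=10.8336 V=10.8336[hold]; j=4 S=248.9284 intr=0.0000 cont=1.2507 V=1.2507[hold]; j=5 S=360.7070 intr=0.0000 cont=0.0000 V=0.0000[hold]  S*(5)=81.8153
k=4: j=0 S=67.9664 intr=85.6036 cont=82.7625 V=85.6036[EX]; j=1 S=98.4860 intr=55.0840 cont=52.9906 V=55.0840[EX]; j=2 S=142.7100 intr=10.8600 cont=23.1338 V=23.1338[hold]; j=3 S=206.7924 intr=0.0000 cont=5.8899 V=5.8899[hold]; j=4 S=299.6502 intr=0.0000 cont=0.6085 V=0.6085[hold]  S*(4)=98.4860
k=3: j=0 S=81.8153 intr=71.7547 cont=68.9136 V=71.7547[EX]; j=1 S=118.5535 intr=35.0165 cont=38.2505 V=38.2505[hold]; j=2 S=171.7886 intr=0.0000 cont=14.1706 V=14.1706[hold]; j=3 S=248.9284 intr=0.0000 cont=3.1668 V=3.1668[hold]  S*(3)=81.8153
k=2: j=0 S=98.4860 intr=55.0840 cont=53.8436 V=55.0840[EX]; j=1 S=142.7100 intr=10.8600 cont=25.6240 V=25.6240[hold]; j=2 S=206.7924 intr=0.0000 cont=8.4619 V=8.4619[hold]  S*(2)=98.4860
k=1: j=0 S=118.5535 intr=35.0165 cont=39.4831 V=39.4831[hold]; j=1 S=171.7886 intr=0.0000 cont=16.6552 V=16.6552[hold]  S*(1)=-
k=0: j=0 S=142.7100 intr=10.8600 cont=27.4535 V=27.4535[hold]  S*(0)=-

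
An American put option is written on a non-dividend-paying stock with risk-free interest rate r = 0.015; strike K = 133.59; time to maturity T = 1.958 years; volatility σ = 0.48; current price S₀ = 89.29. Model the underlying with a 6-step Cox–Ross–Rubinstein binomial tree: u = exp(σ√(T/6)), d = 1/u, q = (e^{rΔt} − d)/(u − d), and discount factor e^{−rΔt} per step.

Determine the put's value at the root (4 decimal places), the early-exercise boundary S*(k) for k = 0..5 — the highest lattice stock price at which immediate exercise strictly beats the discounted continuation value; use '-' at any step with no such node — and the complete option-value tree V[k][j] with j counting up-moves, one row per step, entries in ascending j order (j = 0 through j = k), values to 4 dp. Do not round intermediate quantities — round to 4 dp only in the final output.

price = 54.4881
boundary = - - 51.5980 39.2237 51.5980 67.8763
tree:
54.4881
68.0739 37.8536
81.9920 51.1692 21.3769
94.3663 66.4149 32.3912 7.6372
103.7730 81.9920 47.3863 13.7222 0.0000
110.9238 94.3663 65.7137 24.6555 0.0000 0.0000
116.3596 103.7730 81.9920 44.3000 0.0000 0.0000 0.0000

Δt=0.32633  u=1.31548  d=0.76018  q=0.44071  discount=0.99512
step 6 (expiry): payoffs max(K−S,0) = 116.3596 103.7730 81.9920 44.3000 0.0000 0.0000 0.0000
step 5: (k=5,j=0): S=22.6662, (K−S)⁺=110.9238, hold=110.2715 ⇒ V=110.9238 exercise | (k=5,j=1): S=39.2237, (K−S)⁺=94.3663, hold=93.7140 ⇒ V=94.3663 exercise | (k=5,j=2): S=67.8763, (K−S)⁺=65.7137, hold=65.0614 ⇒ V=65.7137 exercise | (k=5,j=3): S=117.4594, (K−S)⁺=16.1306, hold=24.6555 ⇒ V=24.6555 continue | (k=5,j=4): S=203.2625, (K−S)⁺=0.0000, hold=0.0000 ⇒ V=0.0000 continue | (k=5,j=5): S=351.7440, (K−S)⁺=0.0000, hold=0.0000 ⇒ V=0.0000 continue  boundary S*=67.8763
step 4: (k=4,j=0): S=29.8170, (K−S)⁺=103.7730, hold=103.1207 ⇒ V=103.7730 exercise | (k=4,j=1): S=51.5980, (K−S)⁺=81.9920, hold=81.3396 ⇒ V=81.9920 exercise | (k=4,j=2): S=89.2900, (K−S)⁺=44.3000, hold=47.3863 ⇒ V=47.3863 continue | (k=4,j=3): S=154.5156, (K−S)⁺=0.0000, hold=13.7222 ⇒ V=13.7222 continue | (k=4,j=4): S=267.3880, (K−S)⁺=0.0000, hold=0.0000 ⇒ V=0.0000 continue  boundary S*=51.5980
step 3: (k=3,j=0): S=39.2237, (K−S)⁺=94.3663, hold=93.7140 ⇒ V=94.3663 exercise | (k=3,j=1): S=67.8763, (K−S)⁺=65.7137, hold=66.4149 ⇒ V=66.4149 continue | (k=3,j=2): S=117.4594, (K−S)⁺=16.1306, hold=32.3912 ⇒ V=32.3912 continue | (k=3,j=3): S=203.2625, (K−S)⁺=0.0000, hold=7.6372 ⇒ V=7.6372 continue  boundary S*=39.2237
step 2: (k=2,j=0): S=51.5980, (K−S)⁺=81.9920, hold=81.6472 ⇒ V=81.9920 exercise | (k=2,j=1): S=89.2900, (K−S)⁺=44.3000, hold=51.1692 ⇒ V=51.1692 continue | (k=2,j=2): S=154.5156, (K−S)⁺=0.0000, hold=21.3769 ⇒ V=21.3769 continue  boundary S*=51.5980
step 1: (k=1,j=0): S=67.8763, (K−S)⁺=65.7137, hold=68.0739 ⇒ V=68.0739 continue | (k=1,j=1): S=117.4594, (K−S)⁺=16.1306, hold=37.8536 ⇒ V=37.8536 continue  boundary S*=-
step 0: (k=0,j=0): S=89.2900, (K−S)⁺=44.3000, hold=54.4881 ⇒ V=54.4881 continue  boundary S*=-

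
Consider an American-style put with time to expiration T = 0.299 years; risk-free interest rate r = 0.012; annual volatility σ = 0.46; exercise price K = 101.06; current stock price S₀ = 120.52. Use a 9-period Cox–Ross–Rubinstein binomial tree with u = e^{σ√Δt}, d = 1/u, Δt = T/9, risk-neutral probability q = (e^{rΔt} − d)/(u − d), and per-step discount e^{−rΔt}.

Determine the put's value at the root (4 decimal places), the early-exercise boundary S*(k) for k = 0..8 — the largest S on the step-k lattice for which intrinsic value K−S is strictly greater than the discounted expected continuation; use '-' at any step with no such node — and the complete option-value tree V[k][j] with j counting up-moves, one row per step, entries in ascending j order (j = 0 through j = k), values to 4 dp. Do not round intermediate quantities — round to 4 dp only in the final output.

price = 4.0617
boundary = - - - - - - 72.8754 79.2491 86.1801
tree:
4.0617
6.0256 1.9495
8.7361 3.1110 0.7000
12.3314 4.8706 1.2182 0.1425
16.8714 7.4513 2.0949 0.2748 0.0000
22.2613 11.0797 3.5491 0.5302 0.0000 0.0000
28.1846 15.8994 5.8972 1.0227 0.0000 0.0000 0.0000
34.0456 21.8109 9.5449 1.9730 0.0000 0.0000 0.0000 0.0000
39.4353 28.1846 14.8799 3.8062 0.0000 0.0000 0.0000 0.0000 0.0000
44.3914 34.0456 21.8109 7.3426 0.0000 0.0000 0.0000 0.0000 0.0000 0.0000

params: Δt=0.03322 u=1.08746 d=0.91957 q=0.48143 e^(-rΔt)=0.99960
t_9 payoffs: 44.3914 34.0456 21.8109 7.3426 0.0000 0.0000 0.0000 0.0000 0.0000 0.0000
t_8: node(8,0) S=61.6247 payoff=39.4353 vs cont=39.3950 → 39.4353 [stop]  node(8,1) S=72.8754 payoff=28.1846 vs cont=28.1443 → 28.1846 [stop]  node(8,2) S=86.1801 payoff=14.8799 vs cont=14.8396 → 14.8799 [stop]  node(8,3) S=101.9138 payoff=0.0000 vs cont=3.8062 → 3.8062 [wait]  node(8,4) S=120.5200 payoff=0.0000 vs cont=0.0000 → 0.0000 [wait]  node(8,5) S=142.5231 payoff=0.0000 vs cont=0.0000 → 0.0000 [wait]  node(8,6) S=168.5432 payoff=0.0000 vs cont=0.0000 → 0.0000 [wait]  node(8,7) S=199.3137 payoff=0.0000 vs cont=0.0000 → 0.0000 [wait]  node(8,8) S=235.7019 payoff=0.0000 vs cont=0.0000 → 0.0000 [wait]  ⇒ S*(8)=86.1801
t_7: node(7,0) S=67.0144 payoff=34.0456 vs cont=34.0053 → 34.0456 [stop]  node(7,1) S=79.2491 payoff=21.8109 vs cont=21.7707 → 21.8109 [stop]  node(7,2) S=93.7174 payoff=7.3426 vs cont=9.5449 → 9.5449 [wait]  node(7,3) S=110.8271 payoff=0.0000 vs cont=1.9730 → 1.9730 [wait]  node(7,4) S=131.0606 payoff=0.0000 vs cont=0.0000 → 0.0000 [wait]  node(7,5) S=154.9880 payoff=0.0000 vs cont=0.0000 → 0.0000 [wait]  node(7,6) S=183.2838 payoff=0.0000 vs cont=0.0000 → 0.0000 [wait]  node(7,7) S=216.7455 payoff=0.0000 vs cont=0.0000 → 0.0000 [wait]  ⇒ S*(7)=79.2491
t_6: node(6,0) S=72.8754 payoff=28.1846 vs cont=28.1443 → 28.1846 [stop]  node(6,1) S=86.1801 payoff=14.8799 vs cont=15.8994 → 15.8994 [wait]  node(6,2) S=101.9138 payoff=0.0000 vs cont=5.8972 → 5.8972 [wait]  node(6,3) S=120.5200 payoff=0.0000 vs cont=1.0227 → 1.0227 [wait]  node(6,4) S=142.5231 payoff=0.0000 vs cont=0.0000 → 0.0000 [wait]  node(6,5) S=168.5432 payoff=0.0000 vs cont=0.0000 → 0.0000 [wait]  node(6,6) S=199.3137 payoff=0.0000 vs cont=0.0000 → 0.0000 [wait]  ⇒ S*(6)=72.8754
t_5: node(5,0) S=79.2491 payoff=21.8109 vs cont=22.2613 → 22.2613 [wait]  node(5,1) S=93.7174 payoff=7.3426 vs cont=11.0797 → 11.0797 [wait]  node(5,2) S=110.8271 payoff=0.0000 vs cont=3.5491 → 3.5491 [wait]  node(5,3) S=131.0606 payoff=0.0000 vs cont=0.5302 → 0.5302 [wait]  node(5,4) S=154.9880 payoff=0.0000 vs cont=0.0000 → 0.0000 [wait]  node(5,5) S=183.2838 payoff=0.0000 vs cont=0.0000 → 0.0000 [wait]  ⇒ S*(5)=-
t_4: node(4,0) S=86.1801 payoff=14.8799 vs cont=16.8714 → 16.8714 [wait]  node(4,1) S=101.9138 payoff=0.0000 vs cont=7.4513 → 7.4513 [wait]  node(4,2) S=120.5200 payoff=0.0000 vs cont=2.0949 → 2.0949 [wait]  node(4,3) S=142.5231 payoff=0.0000 vs cont=0.2748 → 0.2748 [wait]  node(4,4) S=168.5432 payoff=0.0000 vs cont=0.0000 → 0.0000 [wait]  ⇒ S*(4)=-
t_3: node(3,0) S=93.7174 payoff=7.3426 vs cont=12.3314 → 12.3314 [wait]  node(3,1) S=110.8271 payoff=0.0000 vs cont=4.8706 → 4.8706 [wait]  node(3,2) S=131.0606 payoff=0.0000 vs cont=1.2182 → 1.2182 [wait]  node(3,3) S=154.9880 payoff=0.0000 vs cont=0.1425 → 0.1425 [wait]  ⇒ S*(3)=-
t_2: node(2,0) S=101.9138 payoff=0.0000 vs cont=8.7361 → 8.7361 [wait]  node(2,1) S=120.5200 payoff=0.0000 vs cont=3.1110 → 3.1110 [wait]  node(2,2) S=142.5231 payoff=0.0000 vs cont=0.7000 → 0.7000 [wait]  ⇒ S*(2)=-
t_1: node(1,0) S=110.8271 payoff=0.0000 vs cont=6.0256 → 6.0256 [wait]  node(1,1) S=131.0606 payoff=0.0000 vs cont=1.9495 → 1.9495 [wait]  ⇒ S*(1)=-
t_0: node(0,0) S=120.5200 payoff=0.0000 vs cont=4.0617 → 4.0617 [wait]  ⇒ S*(0)=-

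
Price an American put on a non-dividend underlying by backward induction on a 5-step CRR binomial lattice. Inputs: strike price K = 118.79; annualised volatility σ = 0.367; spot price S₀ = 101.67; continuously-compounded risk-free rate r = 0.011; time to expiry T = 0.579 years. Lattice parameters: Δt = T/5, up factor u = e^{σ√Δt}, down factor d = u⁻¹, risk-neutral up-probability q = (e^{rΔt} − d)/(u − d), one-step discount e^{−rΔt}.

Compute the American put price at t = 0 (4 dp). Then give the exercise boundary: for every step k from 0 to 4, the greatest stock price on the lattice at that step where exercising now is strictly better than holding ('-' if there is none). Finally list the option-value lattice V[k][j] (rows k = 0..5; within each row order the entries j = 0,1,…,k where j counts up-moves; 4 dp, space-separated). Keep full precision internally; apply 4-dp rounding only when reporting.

price = 22.1206
boundary = - - 79.1984 89.7335 101.6700
tree:
22.1206
30.2436 13.1626
39.5916 19.9476 5.6660
48.8898 29.0565 9.8894 0.9927
57.0964 39.5916 17.1200 1.8893 0.0000
64.3395 48.8898 29.0565 3.5957 0.0000 0.0000

Δt=0.11580  u=1.13302  d=0.88260  q=0.47391  discount=0.99873
step 5 (expiry): payoffs max(K−S,0) = 64.3395 48.8898 29.0565 3.5957 0.0000 0.0000
step 4: (k=4,j=0): S=61.6936, (K−S)⁺=57.0964, hold=56.9452 ⇒ V=57.0964 exercise | (k=4,j=1): S=79.1984, (K−S)⁺=39.5916, hold=39.4404 ⇒ V=39.5916 exercise | (k=4,j=2): S=101.6700, (K−S)⁺=17.1200, hold=16.9688 ⇒ V=17.1200 exercise | (k=4,j=3): S=130.5176, (K−S)⁺=0.0000, hold=1.8893 ⇒ V=1.8893 continue | (k=4,j=4): S=167.5503, (K−S)⁺=0.0000, hold=0.0000 ⇒ V=0.0000 continue  boundary S*=101.6700
step 3: (k=3,j=0): S=69.9002, (K−S)⁺=48.8898, hold=48.7386 ⇒ V=48.8898 exercise | (k=3,j=1): S=89.7335, (K−S)⁺=29.0565, hold=28.9053 ⇒ V=29.0565 exercise | (k=3,j=2): S=115.1943, (K−S)⁺=3.5957, hold=9.8894 ⇒ V=9.8894 continue | (k=3,j=3): S=147.8792, (K−S)⁺=0.0000, hold=0.9927 ⇒ V=0.9927 continue  boundary S*=89.7335
step 2: (k=2,j=0): S=79.1984, (K−S)⁺=39.5916, hold=39.4404 ⇒ V=39.5916 exercise | (k=2,j=1): S=101.6700, (K−S)⁺=17.1200, hold=19.9476 ⇒ V=19.9476 continue | (k=2,j=2): S=130.5176, (K−S)⁺=0.0000, hold=5.6660 ⇒ V=5.6660 continue  boundary S*=79.1984
step 1: (k=1,j=0): S=89.7335, (K−S)⁺=29.0565, hold=30.2436 ⇒ V=30.2436 continue | (k=1,j=1): S=115.1943, (K−S)⁺=3.5957, hold=13.1626 ⇒ V=13.1626 continue  boundary S*=-
step 0: (k=0,j=0): S=101.6700, (K−S)⁺=17.1200, hold=22.1206 ⇒ V=22.1206 continue  boundary S*=-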